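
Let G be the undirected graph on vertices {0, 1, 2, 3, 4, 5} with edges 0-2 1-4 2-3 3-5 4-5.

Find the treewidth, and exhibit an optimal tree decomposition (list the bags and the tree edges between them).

The largest bag has 2 vertices, giving width 1; this decomposition certifies tw(G) ≤ 1. Any graph with an edge has treewidth ≥ 1, and G has the edge 0–2. Hence tw(G) = 1 exactly.

Treewidth 1.
One such decomposition:
Bags: B1 = {0, 2}  B2 = {2, 3}  B3 = {3, 5}  B4 = {4, 5}  B5 = {1, 4}
Tree: B1–B2, B2–B3, B3–B4, B4–B5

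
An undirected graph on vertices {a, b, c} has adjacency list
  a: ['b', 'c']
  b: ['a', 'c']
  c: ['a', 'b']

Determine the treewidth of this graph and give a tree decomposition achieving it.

Treewidth 2.
One such decomposition:
Bags: B1 = {a, b, c}
Tree: (single bag)

A single bag containing all 3 vertices is trivially a valid decomposition of width 2. For the lower bound, the 3 vertices {a, b, c} are pairwise adjacent, and any tree decomposition puts a clique entirely inside one bag — forcing width ≥ 2. The upper and lower bounds meet at 2, so that is the treewidth.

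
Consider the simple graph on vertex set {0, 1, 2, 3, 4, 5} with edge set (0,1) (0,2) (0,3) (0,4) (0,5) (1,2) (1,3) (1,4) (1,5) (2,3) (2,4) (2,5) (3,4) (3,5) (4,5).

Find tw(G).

A width-5 tree decomposition is:
Bags: B1 = {0, 1, 2, 3, 4, 5}
Tree: (single bag)
A single bag containing all 6 vertices is trivially a valid decomposition of width 5. Conversely, {0, 1, 2, 3, 4, 5} is a clique of size 6, and the vertices of any clique must share a bag in every tree decomposition; so some bag has ≥ 6 vertices and tw(G) ≥ 5. Combining the bounds, tw(G) = 5.

5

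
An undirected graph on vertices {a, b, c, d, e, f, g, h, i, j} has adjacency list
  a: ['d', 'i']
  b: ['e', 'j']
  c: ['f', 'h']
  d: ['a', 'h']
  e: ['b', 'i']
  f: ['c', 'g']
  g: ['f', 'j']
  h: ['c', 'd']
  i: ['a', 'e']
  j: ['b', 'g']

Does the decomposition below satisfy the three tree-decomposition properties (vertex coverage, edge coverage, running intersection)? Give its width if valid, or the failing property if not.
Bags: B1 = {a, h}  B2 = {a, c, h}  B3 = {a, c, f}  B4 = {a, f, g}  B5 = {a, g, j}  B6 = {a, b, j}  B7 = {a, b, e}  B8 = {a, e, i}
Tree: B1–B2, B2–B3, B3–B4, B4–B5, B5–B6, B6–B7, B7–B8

No — vertex d appears in no bag.

A tree decomposition must satisfy three properties: every vertex lies in some bag; for every edge, both endpoints lie together in some bag; and for every vertex, the bags containing it form a connected subtree. Here vertex d appears in no bag, so the decomposition is invalid.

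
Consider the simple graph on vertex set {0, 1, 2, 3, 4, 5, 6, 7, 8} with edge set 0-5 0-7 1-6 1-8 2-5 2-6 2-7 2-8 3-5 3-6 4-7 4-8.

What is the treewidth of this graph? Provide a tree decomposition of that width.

The largest bag has 4 vertices, giving width 3; this decomposition certifies tw(G) ≤ 3. For the lower bound: the 4 vertex sets {0,4,7}, {8}, {2}, {1,3,5,6} are disjoint, each induces a connected subgraph, and every pair is joined by at least one edge of G. Contracting each set to a single vertex therefore yields K_{4} as a minor, and since treewidth is minor-monotone, tw(G) ≥ tw(K_{4}) = 3. Combining the bounds, tw(G) = 3.

Treewidth 3.
One such decomposition:
Bags: B1 = {0, 4, 7, 8}  B2 = {0, 2, 7, 8}  B3 = {0, 2, 5, 8}  B4 = {1, 2, 5, 8}  B5 = {1, 2, 5, 6}  B6 = {1, 3, 5, 6}
Tree: B1–B2, B2–B3, B3–B4, B4–B5, B5–B6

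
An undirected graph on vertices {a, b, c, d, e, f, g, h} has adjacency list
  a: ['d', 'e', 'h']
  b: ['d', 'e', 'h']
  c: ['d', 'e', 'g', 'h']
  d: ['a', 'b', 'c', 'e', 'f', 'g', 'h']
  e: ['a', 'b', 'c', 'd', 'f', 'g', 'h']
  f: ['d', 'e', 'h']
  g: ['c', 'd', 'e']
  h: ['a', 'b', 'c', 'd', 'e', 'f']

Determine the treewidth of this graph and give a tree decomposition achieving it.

Each bag holds 4 vertices, so the decomposition has width 3, which upper-bounds the treewidth. For the lower bound, the 4 vertices {c, d, e, g} are pairwise adjacent, and any tree decomposition puts a clique entirely inside one bag — forcing width ≥ 3. Hence tw(G) = 3 exactly.

Treewidth 3.
One such decomposition:
Bags: B1 = {a, d, e, h}  B2 = {c, d, e, h}  B3 = {d, e, f, h}  B4 = {b, d, e, h}  B5 = {c, d, e, g}
Tree: B1–B2, B2–B3, B3–B4, B2–B5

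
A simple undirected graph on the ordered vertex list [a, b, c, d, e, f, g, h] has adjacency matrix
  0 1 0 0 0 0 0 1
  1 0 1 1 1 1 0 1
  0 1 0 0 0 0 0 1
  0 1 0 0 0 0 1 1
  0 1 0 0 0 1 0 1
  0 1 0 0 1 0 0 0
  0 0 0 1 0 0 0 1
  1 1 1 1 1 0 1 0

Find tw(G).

A width-2 tree decomposition is:
Bags: B1 = {b, e, h}  B2 = {b, c, h}  B3 = {a, b, h}  B4 = {b, e, f}  B5 = {b, d, h}  B6 = {d, g, h}
Tree: B1–B2, B1–B3, B1–B4, B2–B5, B5–B6
The largest bag has 3 vertices, giving width 2; this decomposition certifies tw(G) ≤ 2. Conversely, {d, g, h} is a clique of size 3, and the vertices of any clique must share a bag in every tree decomposition; so some bag has ≥ 3 vertices and tw(G) ≥ 2. Hence tw(G) = 2 exactly.

2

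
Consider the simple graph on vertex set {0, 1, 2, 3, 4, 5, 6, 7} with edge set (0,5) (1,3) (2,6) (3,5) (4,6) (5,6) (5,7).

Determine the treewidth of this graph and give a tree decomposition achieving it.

Treewidth 1.
One optimal decomposition is:
Bags: B1 = {1, 3}  B2 = {3, 5}  B3 = {0, 5}  B4 = {5, 6}  B5 = {4, 6}  B6 = {2, 6}  B7 = {5, 7}
Tree: B1–B2, B2–B3, B3–B4, B4–B5, B5–B6, B2–B7

Each bag holds 2 vertices, so the decomposition has width 1, which upper-bounds the treewidth. G has an edge, so its treewidth is at least 1. Combining the bounds, tw(G) = 1.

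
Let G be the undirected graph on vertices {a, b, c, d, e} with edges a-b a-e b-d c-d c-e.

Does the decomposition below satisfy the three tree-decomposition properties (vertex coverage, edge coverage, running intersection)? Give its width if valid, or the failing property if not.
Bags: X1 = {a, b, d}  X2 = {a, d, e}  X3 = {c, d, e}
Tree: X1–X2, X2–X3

Checking the three conditions: (i) the bags cover all of {a, b, c, d, e}; (ii) for each edge, some bag contains both endpoints; (iii) the bags containing any fixed vertex form a subtree. All hold, so the decomposition is valid with width 3 − 1 = 2.

Yes; width 2.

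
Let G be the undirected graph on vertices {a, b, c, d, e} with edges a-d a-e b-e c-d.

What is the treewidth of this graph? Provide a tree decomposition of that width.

The largest bag has 2 vertices, giving width 1; this decomposition certifies tw(G) ≤ 1. Any graph with an edge has treewidth ≥ 1, and G has the edge c–d. Therefore the treewidth is 1.

Treewidth 1.
One such decomposition:
Bags: B1 = {c, d}  B2 = {a, d}  B3 = {a, e}  B4 = {b, e}
Tree: B1–B2, B2–B3, B3–B4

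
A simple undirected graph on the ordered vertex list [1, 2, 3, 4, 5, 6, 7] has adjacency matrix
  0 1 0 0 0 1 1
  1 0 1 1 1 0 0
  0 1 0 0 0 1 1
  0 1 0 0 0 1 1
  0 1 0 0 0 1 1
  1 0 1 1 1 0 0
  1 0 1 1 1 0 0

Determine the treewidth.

3

A width-3 tree decomposition is:
Bags: B1 = {2, 3, 6, 7}  B2 = {2, 4, 6, 7}  B3 = {2, 5, 6, 7}  B4 = {1, 2, 6, 7}
Tree: B1–B2, B2–B3, B3–B4
The largest bag has 4 vertices, giving width 3; this decomposition certifies tw(G) ≤ 3. For the lower bound: the 4 vertex sets {3,7}, {2,4}, {6}, {5} are disjoint, each induces a connected subgraph, and every pair is joined by at least one edge of G. Contracting each set to a single vertex therefore yields K_{4} as a minor, and since treewidth is minor-monotone, tw(G) ≥ tw(K_{4}) = 3. Therefore the treewidth is 3.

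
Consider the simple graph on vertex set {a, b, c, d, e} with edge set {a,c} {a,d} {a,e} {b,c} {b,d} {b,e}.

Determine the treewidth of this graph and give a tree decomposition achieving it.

Each bag holds 3 vertices, so the decomposition has width 2, which upper-bounds the treewidth. For the lower bound, G contains the cycle c–a–e–b–c, so G is not a forest; only forests have treewidth ≤ 1, hence tw(G) ≥ 2. Combining the bounds, tw(G) = 2.

Treewidth 2.
One optimal decomposition is:
Bags: B1 = {a, b, c}  B2 = {a, b, e}  B3 = {a, b, d}
Tree: B1–B2, B2–B3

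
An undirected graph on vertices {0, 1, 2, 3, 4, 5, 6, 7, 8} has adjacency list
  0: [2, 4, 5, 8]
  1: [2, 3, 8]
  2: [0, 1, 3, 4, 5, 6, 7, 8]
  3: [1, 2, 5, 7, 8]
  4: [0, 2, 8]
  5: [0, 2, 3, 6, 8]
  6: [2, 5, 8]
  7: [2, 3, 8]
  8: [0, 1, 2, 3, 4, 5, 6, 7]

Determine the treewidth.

A width-3 tree decomposition is:
Bags: B1 = {0, 2, 5, 8}  B2 = {0, 2, 4, 8}  B3 = {2, 3, 5, 8}  B4 = {1, 2, 3, 8}  B5 = {2, 3, 7, 8}  B6 = {2, 5, 6, 8}
Tree: B1–B2, B1–B3, B3–B4, B4–B5, B1–B6
Every bag has size at most 4, so the width is 4 − 1 = 3 and tw(G) ≤ 3. For the lower bound, the 4 vertices {0, 2, 4, 8} are pairwise adjacent, and any tree decomposition puts a clique entirely inside one bag — forcing width ≥ 3. Hence tw(G) = 3 exactly.

3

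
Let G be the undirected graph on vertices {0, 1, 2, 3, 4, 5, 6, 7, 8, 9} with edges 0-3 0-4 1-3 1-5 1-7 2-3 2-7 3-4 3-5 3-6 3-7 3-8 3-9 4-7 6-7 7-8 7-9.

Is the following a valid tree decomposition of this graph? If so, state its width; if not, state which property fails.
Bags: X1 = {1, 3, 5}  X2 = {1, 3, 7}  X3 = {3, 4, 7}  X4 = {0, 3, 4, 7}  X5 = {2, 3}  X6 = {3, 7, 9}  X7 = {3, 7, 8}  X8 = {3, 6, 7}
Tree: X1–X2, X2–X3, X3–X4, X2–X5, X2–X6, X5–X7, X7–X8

No — edge (7,2) lies in no bag.

A tree decomposition must satisfy three properties: every vertex lies in some bag; for every edge, both endpoints lie together in some bag; and for every vertex, the bags containing it form a connected subtree. Here edge (7,2) lies in no bag, so the decomposition is invalid.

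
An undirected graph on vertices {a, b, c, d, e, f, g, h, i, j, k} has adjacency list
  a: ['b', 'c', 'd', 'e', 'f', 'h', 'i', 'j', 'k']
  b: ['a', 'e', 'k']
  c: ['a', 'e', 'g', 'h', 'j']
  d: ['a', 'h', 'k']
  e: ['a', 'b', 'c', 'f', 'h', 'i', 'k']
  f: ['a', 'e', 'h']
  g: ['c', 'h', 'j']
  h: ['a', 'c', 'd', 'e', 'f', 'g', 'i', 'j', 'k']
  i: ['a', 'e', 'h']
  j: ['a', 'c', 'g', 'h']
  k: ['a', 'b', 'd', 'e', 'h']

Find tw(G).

3

A width-3 tree decomposition is:
Bags: B1 = {a, e, f, h}  B2 = {a, e, h, k}  B3 = {a, c, e, h}  B4 = {a, c, h, j}  B5 = {a, d, h, k}  B6 = {a, e, h, i}  B7 = {a, b, e, k}  B8 = {c, g, h, j}
Tree: B1–B2, B2–B3, B3–B4, B2–B5, B1–B6, B2–B7, B4–B8
The largest bag has 4 vertices, giving width 3; this decomposition certifies tw(G) ≤ 3. For the lower bound, the 4 vertices {c, g, h, j} are pairwise adjacent, and any tree decomposition puts a clique entirely inside one bag — forcing width ≥ 3. Therefore the treewidth is 3.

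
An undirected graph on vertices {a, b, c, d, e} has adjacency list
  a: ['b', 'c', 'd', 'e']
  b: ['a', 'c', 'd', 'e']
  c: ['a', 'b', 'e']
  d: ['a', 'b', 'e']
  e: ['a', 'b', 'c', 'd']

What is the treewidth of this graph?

A width-3 tree decomposition is:
Bags: B1 = {a, b, d, e}  B2 = {a, b, c, e}
Tree: B1–B2
Each bag holds 4 vertices, so the decomposition has width 3, which upper-bounds the treewidth. For the lower bound, the 4 vertices {a, b, d, e} are pairwise adjacent, and any tree decomposition puts a clique entirely inside one bag — forcing width ≥ 3. Combining the bounds, tw(G) = 3.

3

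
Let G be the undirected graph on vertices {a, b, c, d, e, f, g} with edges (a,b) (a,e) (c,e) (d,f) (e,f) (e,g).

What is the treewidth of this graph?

A width-1 tree decomposition is:
Bags: B1 = {a, e}  B2 = {e, g}  B3 = {e, f}  B4 = {a, b}  B5 = {d, f}  B6 = {c, e}
Tree: B1–B2, B2–B3, B1–B4, B3–B5, B2–B6
Each bag holds 2 vertices, so the decomposition has width 1, which upper-bounds the treewidth. Since G has at least one edge (e.g. a–e), it is not an edgeless graph, so tw(G) ≥ 1. The upper and lower bounds meet at 1, so that is the treewidth.

1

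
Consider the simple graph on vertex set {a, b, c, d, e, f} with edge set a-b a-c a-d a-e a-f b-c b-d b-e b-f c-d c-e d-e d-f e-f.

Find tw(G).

A width-4 tree decomposition is:
Bags: B1 = {a, b, c, d, e}  B2 = {a, b, d, e, f}
Tree: B1–B2
Each bag holds 5 vertices, so the decomposition has width 4, which upper-bounds the treewidth. On the other hand G contains the 5-clique {a, b, c, d, e}. A clique must lie in a single bag of any decomposition, so no decomposition can have width below 4. The upper and lower bounds meet at 4, so that is the treewidth.

4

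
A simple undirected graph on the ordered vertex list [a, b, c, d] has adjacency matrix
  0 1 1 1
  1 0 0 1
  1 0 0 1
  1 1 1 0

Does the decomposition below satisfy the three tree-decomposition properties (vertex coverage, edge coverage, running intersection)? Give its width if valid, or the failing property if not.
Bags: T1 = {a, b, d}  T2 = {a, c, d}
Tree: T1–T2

Yes; width 2.

Every vertex of G appears in some bag (union = {a, b, c, d}); every edge is covered by a bag; and for each vertex v the set of bags containing v is connected in the bag tree. The decomposition is therefore valid. The largest bag has 3 vertices, so the width is 2.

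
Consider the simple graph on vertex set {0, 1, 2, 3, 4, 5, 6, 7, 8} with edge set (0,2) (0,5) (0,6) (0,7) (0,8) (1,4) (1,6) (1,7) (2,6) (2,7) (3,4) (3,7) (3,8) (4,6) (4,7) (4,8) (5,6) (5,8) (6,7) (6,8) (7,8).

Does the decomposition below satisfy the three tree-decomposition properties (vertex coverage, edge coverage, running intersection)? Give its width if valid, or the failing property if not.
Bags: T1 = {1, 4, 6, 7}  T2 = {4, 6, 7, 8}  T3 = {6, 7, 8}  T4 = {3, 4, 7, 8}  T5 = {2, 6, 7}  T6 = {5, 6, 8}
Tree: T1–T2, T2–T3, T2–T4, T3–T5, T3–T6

A tree decomposition must satisfy three properties: every vertex lies in some bag; for every edge, both endpoints lie together in some bag; and for every vertex, the bags containing it form a connected subtree. Here vertex 0 appears in no bag, so the decomposition is invalid.

No — vertex 0 appears in no bag.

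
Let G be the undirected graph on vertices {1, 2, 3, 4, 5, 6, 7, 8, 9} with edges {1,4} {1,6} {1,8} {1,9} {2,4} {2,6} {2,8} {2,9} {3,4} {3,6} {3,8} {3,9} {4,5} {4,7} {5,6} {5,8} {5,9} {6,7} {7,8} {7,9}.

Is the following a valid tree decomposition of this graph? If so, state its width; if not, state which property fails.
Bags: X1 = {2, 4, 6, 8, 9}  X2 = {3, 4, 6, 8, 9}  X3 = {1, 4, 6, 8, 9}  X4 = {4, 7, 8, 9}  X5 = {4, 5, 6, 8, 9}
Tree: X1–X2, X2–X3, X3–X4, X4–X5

No — edge (6,7) lies in no bag.

A tree decomposition must satisfy three properties: every vertex lies in some bag; for every edge, both endpoints lie together in some bag; and for every vertex, the bags containing it form a connected subtree. Here edge (6,7) lies in no bag, so the decomposition is invalid.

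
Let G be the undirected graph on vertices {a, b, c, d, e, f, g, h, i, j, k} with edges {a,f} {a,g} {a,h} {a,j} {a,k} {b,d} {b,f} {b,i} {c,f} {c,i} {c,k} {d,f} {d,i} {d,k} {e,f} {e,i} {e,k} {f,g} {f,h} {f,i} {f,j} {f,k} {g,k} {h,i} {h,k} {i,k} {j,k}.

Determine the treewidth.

A width-3 tree decomposition is:
Bags: B1 = {d, f, i, k}  B2 = {c, f, i, k}  B3 = {e, f, i, k}  B4 = {f, h, i, k}  B5 = {a, f, h, k}  B6 = {b, d, f, i}  B7 = {a, f, j, k}  B8 = {a, f, g, k}
Tree: B1–B2, B2–B3, B3–B4, B4–B5, B1–B6, B5–B7, B5–B8
Each bag holds 4 vertices, so the decomposition has width 3, which upper-bounds the treewidth. For the lower bound, the 4 vertices {a, f, g, k} are pairwise adjacent, and any tree decomposition puts a clique entirely inside one bag — forcing width ≥ 3. Therefore the treewidth is 3.

3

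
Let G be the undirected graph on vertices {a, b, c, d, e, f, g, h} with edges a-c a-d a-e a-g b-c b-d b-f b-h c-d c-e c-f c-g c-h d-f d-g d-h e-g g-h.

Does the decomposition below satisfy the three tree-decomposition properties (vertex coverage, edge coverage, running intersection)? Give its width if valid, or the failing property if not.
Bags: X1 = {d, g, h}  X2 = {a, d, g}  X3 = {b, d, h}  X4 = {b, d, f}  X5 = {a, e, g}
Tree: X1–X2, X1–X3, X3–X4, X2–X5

A tree decomposition must satisfy three properties: every vertex lies in some bag; for every edge, both endpoints lie together in some bag; and for every vertex, the bags containing it form a connected subtree. Here vertex c appears in no bag, so the decomposition is invalid.

No — vertex c appears in no bag.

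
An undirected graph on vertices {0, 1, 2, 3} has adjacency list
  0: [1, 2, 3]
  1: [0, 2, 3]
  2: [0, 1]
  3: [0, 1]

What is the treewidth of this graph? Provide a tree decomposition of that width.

Treewidth 2.
One optimal decomposition is:
Bags: B1 = {0, 1, 3}  B2 = {0, 1, 2}
Tree: B1–B2

Every bag has size at most 3, so the width is 3 − 1 = 2 and tw(G) ≤ 2. On the other hand G contains the 3-clique {0, 1, 2}. A clique must lie in a single bag of any decomposition, so no decomposition can have width below 2. Combining the bounds, tw(G) = 2.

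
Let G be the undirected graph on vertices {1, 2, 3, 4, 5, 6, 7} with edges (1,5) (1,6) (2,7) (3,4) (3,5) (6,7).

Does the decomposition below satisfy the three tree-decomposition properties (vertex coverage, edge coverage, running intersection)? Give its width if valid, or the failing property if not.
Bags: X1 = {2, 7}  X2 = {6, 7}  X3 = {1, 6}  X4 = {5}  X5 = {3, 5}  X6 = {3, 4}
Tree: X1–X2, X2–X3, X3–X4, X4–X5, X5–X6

No — edge (1,5) lies in no bag.

A tree decomposition must satisfy three properties: every vertex lies in some bag; for every edge, both endpoints lie together in some bag; and for every vertex, the bags containing it form a connected subtree. Here edge (1,5) lies in no bag, so the decomposition is invalid.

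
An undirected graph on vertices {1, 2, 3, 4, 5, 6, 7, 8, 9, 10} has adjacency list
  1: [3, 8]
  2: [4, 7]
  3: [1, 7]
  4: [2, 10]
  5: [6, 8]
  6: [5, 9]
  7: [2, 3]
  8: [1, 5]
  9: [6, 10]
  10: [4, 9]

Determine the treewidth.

A width-2 tree decomposition is:
Bags: B1 = {2, 3, 7}  B2 = {1, 2, 3}  B3 = {1, 2, 8}  B4 = {2, 5, 8}  B5 = {2, 5, 6}  B6 = {2, 6, 9}  B7 = {2, 9, 10}  B8 = {2, 4, 10}
Tree: B1–B2, B2–B3, B3–B4, B4–B5, B5–B6, B6–B7, B7–B8
Each bag holds 3 vertices, so the decomposition has width 2, which upper-bounds the treewidth. The edges 2–7–3–1–8–5–6–9–10–4–2 form a cycle, so G is not a tree and its treewidth is at least 2. The upper and lower bounds meet at 2, so that is the treewidth.

2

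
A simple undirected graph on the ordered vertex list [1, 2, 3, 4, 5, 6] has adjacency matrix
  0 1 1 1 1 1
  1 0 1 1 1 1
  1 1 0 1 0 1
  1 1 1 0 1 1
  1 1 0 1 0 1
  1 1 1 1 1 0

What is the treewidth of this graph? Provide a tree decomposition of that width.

Each bag holds 5 vertices, so the decomposition has width 4, which upper-bounds the treewidth. For the lower bound, the 5 vertices {1, 2, 3, 4, 6} are pairwise adjacent, and any tree decomposition puts a clique entirely inside one bag — forcing width ≥ 4. Therefore the treewidth is 4.

Treewidth 4.
Bags: B1 = {1, 2, 3, 4, 6}  B2 = {1, 2, 4, 5, 6}
Tree: B1–B2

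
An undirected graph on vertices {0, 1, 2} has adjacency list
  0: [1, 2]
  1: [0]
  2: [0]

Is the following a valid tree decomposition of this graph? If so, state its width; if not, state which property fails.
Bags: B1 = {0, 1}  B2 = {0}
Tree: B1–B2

A tree decomposition must satisfy three properties: every vertex lies in some bag; for every edge, both endpoints lie together in some bag; and for every vertex, the bags containing it form a connected subtree. Here vertex 2 appears in no bag, so the decomposition is invalid.

No — vertex 2 appears in no bag.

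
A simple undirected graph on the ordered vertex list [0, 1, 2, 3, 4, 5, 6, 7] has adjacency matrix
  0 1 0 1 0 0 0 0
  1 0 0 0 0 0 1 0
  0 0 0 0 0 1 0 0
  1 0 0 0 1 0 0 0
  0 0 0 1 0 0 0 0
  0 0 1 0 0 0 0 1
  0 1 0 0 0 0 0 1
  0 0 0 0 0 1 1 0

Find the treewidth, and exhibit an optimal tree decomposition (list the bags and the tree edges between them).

Treewidth 1.
Bags: B1 = {2, 5}  B2 = {5, 7}  B3 = {6, 7}  B4 = {1, 6}  B5 = {0, 1}  B6 = {0, 3}  B7 = {3, 4}
Tree: B1–B2, B2–B3, B3–B4, B4–B5, B5–B6, B6–B7

Every bag has size at most 2, so the width is 2 − 1 = 1 and tw(G) ≤ 1. G has an edge, so its treewidth is at least 1. Combining the bounds, tw(G) = 1.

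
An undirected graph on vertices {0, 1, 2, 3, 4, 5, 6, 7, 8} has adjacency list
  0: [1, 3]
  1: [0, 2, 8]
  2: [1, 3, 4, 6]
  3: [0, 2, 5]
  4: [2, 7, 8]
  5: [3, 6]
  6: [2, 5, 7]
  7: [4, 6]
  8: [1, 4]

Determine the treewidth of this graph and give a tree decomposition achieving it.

Treewidth 3.
One such decomposition:
Bags: B1 = {4, 6, 7, 8}  B2 = {2, 4, 6, 8}  B3 = {1, 2, 6, 8}  B4 = {1, 2, 5, 6}  B5 = {1, 2, 3, 5}  B6 = {0, 1, 3, 5}
Tree: B1–B2, B2–B3, B3–B4, B4–B5, B5–B6

The largest bag has 4 vertices, giving width 3; this decomposition certifies tw(G) ≤ 3. For the lower bound: the 4 vertex sets {4,7,8}, {6}, {2}, {0,1,3,5} are disjoint, each induces a connected subgraph, and every pair is joined by at least one edge of G. Contracting each set to a single vertex therefore yields K_{4} as a minor, and since treewidth is minor-monotone, tw(G) ≥ tw(K_{4}) = 3. Therefore the treewidth is 3.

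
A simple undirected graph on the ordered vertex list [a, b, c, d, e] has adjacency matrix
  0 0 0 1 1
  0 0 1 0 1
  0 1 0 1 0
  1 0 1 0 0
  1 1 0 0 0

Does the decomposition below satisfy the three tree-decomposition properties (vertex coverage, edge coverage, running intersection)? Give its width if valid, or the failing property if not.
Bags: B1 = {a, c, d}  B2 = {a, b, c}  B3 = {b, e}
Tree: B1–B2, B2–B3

A tree decomposition must satisfy three properties: every vertex lies in some bag; for every edge, both endpoints lie together in some bag; and for every vertex, the bags containing it form a connected subtree. Here edge (a,e) lies in no bag, so the decomposition is invalid.

No — edge (a,e) lies in no bag.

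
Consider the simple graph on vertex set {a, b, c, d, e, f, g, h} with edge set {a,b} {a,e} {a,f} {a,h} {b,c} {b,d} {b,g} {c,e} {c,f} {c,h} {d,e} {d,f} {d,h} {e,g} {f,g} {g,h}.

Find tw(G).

A width-4 tree decomposition is:
Bags: B1 = {a, b, e, f, h}  B2 = {b, c, e, f, h}  B3 = {b, e, f, g, h}  B4 = {b, d, e, f, h}
Tree: B1–B2, B2–B3, B3–B4
Every bag has size at most 5, so the width is 5 − 1 = 4 and tw(G) ≤ 4. For the lower bound: the 5 vertex sets {a,f}, {c,e}, {g,h}, {b}, {d} are disjoint, each induces a connected subgraph, and every pair is joined by at least one edge of G. Contracting each set to a single vertex therefore yields K_{5} as a minor, and since treewidth is minor-monotone, tw(G) ≥ tw(K_{5}) = 4. Hence tw(G) = 4 exactly.

4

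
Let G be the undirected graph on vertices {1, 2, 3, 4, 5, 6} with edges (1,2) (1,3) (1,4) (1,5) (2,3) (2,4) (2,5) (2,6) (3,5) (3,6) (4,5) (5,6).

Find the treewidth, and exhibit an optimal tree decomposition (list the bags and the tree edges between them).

Treewidth 3.
Bags: B1 = {2, 3, 5, 6}  B2 = {1, 2, 3, 5}  B3 = {1, 2, 4, 5}
Tree: B1–B2, B2–B3

The largest bag has 4 vertices, giving width 3; this decomposition certifies tw(G) ≤ 3. Conversely, {1, 2, 3, 5} is a clique of size 4, and the vertices of any clique must share a bag in every tree decomposition; so some bag has ≥ 4 vertices and tw(G) ≥ 3. Therefore the treewidth is 3.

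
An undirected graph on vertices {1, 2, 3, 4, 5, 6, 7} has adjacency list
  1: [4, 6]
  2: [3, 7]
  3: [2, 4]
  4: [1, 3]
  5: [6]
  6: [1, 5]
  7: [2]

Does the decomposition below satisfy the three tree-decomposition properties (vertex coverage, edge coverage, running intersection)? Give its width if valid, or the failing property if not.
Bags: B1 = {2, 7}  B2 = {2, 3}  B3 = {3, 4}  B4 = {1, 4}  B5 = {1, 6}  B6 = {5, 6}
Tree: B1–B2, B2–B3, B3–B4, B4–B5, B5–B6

Every vertex of G appears in some bag (union = {1, 2, 3, 4, 5, 6, 7}); every edge is covered by a bag; and for each vertex v the set of bags containing v is connected in the bag tree. The decomposition is therefore valid. The largest bag has 2 vertices, so the width is 1.

Yes; width 1.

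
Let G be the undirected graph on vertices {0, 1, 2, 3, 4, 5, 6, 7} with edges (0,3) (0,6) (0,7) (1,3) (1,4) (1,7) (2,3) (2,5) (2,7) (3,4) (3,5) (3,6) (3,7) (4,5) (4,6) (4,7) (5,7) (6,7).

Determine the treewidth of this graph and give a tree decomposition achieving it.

Treewidth 3.
One optimal decomposition is:
Bags: B1 = {0, 3, 6, 7}  B2 = {3, 4, 6, 7}  B3 = {3, 4, 5, 7}  B4 = {2, 3, 5, 7}  B5 = {1, 3, 4, 7}
Tree: B1–B2, B2–B3, B3–B4, B3–B5

Each bag holds 4 vertices, so the decomposition has width 3, which upper-bounds the treewidth. On the other hand G contains the 4-clique {0, 3, 6, 7}. A clique must lie in a single bag of any decomposition, so no decomposition can have width below 3. Combining the bounds, tw(G) = 3.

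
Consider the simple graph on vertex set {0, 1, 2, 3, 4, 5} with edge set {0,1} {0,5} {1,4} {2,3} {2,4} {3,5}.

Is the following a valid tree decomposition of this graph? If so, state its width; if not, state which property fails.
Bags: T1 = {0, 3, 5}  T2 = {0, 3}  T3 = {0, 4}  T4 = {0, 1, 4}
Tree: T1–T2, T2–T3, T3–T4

No — vertex 2 appears in no bag.

A tree decomposition must satisfy three properties: every vertex lies in some bag; for every edge, both endpoints lie together in some bag; and for every vertex, the bags containing it form a connected subtree. Here vertex 2 appears in no bag, so the decomposition is invalid.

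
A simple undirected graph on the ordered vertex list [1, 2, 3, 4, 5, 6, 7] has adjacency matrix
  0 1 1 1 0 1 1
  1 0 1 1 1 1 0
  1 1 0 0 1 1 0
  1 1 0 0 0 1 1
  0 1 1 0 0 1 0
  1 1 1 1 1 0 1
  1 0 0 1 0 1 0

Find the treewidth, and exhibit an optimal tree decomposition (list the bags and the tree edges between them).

Treewidth 3.
Bags: B1 = {2, 3, 5, 6}  B2 = {1, 2, 3, 6}  B3 = {1, 2, 4, 6}  B4 = {1, 4, 6, 7}
Tree: B1–B2, B2–B3, B3–B4

Every bag has size at most 4, so the width is 4 − 1 = 3 and tw(G) ≤ 3. For the lower bound, the 4 vertices {1, 2, 3, 6} are pairwise adjacent, and any tree decomposition puts a clique entirely inside one bag — forcing width ≥ 3. Hence tw(G) = 3 exactly.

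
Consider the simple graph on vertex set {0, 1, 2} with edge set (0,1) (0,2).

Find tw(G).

A width-1 tree decomposition is:
Bags: B1 = {0, 2}  B2 = {0, 1}
Tree: B1–B2
Every bag has size at most 2, so the width is 2 − 1 = 1 and tw(G) ≤ 1. Any graph with an edge has treewidth ≥ 1, and G has the edge 0–2. Combining the bounds, tw(G) = 1.

1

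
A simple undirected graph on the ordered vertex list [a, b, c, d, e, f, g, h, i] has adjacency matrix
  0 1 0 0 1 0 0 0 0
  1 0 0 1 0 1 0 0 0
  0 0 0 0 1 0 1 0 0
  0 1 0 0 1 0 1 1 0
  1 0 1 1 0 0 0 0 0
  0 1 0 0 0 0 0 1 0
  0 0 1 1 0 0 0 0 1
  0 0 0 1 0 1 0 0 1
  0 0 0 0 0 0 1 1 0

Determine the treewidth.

3

A width-3 tree decomposition is:
Bags: B1 = {f, g, h, i}  B2 = {d, f, g, h}  B3 = {b, d, f, g}  B4 = {b, c, d, g}  B5 = {b, c, d, e}  B6 = {a, b, c, e}
Tree: B1–B2, B2–B3, B3–B4, B4–B5, B5–B6
Each bag holds 4 vertices, so the decomposition has width 3, which upper-bounds the treewidth. For the lower bound: the 4 vertex sets {f,h,i}, {g}, {d}, {a,b,c,e} are disjoint, each induces a connected subgraph, and every pair is joined by at least one edge of G. Contracting each set to a single vertex therefore yields K_{4} as a minor, and since treewidth is minor-monotone, tw(G) ≥ tw(K_{4}) = 3. Hence tw(G) = 3 exactly.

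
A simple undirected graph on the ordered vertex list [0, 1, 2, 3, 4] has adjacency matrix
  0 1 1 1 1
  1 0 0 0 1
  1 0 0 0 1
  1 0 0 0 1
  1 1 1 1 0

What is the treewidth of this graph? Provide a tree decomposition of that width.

Treewidth 2.
Bags: B1 = {0, 1, 4}  B2 = {0, 3, 4}  B3 = {0, 2, 4}
Tree: B1–B2, B2–B3

The largest bag has 3 vertices, giving width 2; this decomposition certifies tw(G) ≤ 2. For the lower bound, the 3 vertices {0, 1, 4} are pairwise adjacent, and any tree decomposition puts a clique entirely inside one bag — forcing width ≥ 2. Hence tw(G) = 2 exactly.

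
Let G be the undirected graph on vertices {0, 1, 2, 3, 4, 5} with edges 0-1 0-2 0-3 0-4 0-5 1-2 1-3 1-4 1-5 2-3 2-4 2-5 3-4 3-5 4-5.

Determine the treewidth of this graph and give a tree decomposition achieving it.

Treewidth 5.
Bags: B1 = {0, 1, 2, 3, 4, 5}
Tree: (single bag)

A single bag containing all 6 vertices is trivially a valid decomposition of width 5. Conversely, {0, 1, 2, 3, 4, 5} is a clique of size 6, and the vertices of any clique must share a bag in every tree decomposition; so some bag has ≥ 6 vertices and tw(G) ≥ 5. Therefore the treewidth is 5.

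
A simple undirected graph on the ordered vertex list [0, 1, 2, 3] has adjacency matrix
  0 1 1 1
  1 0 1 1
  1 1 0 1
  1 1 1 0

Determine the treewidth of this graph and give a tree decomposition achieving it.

With just one bag of size 4, the width is 4 − 1 = 3, so tw(G) ≤ 3. For the lower bound, the 4 vertices {0, 1, 2, 3} are pairwise adjacent, and any tree decomposition puts a clique entirely inside one bag — forcing width ≥ 3. Combining the bounds, tw(G) = 3.

Treewidth 3.
One optimal decomposition is:
Bags: B1 = {0, 1, 2, 3}
Tree: (single bag)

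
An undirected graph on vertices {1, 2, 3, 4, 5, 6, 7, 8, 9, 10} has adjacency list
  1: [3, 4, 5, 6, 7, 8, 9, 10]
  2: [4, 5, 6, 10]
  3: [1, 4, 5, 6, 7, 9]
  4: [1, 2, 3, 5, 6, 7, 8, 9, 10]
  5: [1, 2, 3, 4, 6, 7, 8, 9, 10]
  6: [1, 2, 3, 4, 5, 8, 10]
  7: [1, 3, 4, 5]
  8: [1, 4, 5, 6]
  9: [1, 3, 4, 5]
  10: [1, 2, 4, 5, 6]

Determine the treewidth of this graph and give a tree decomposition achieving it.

Each bag holds 5 vertices, so the decomposition has width 4, which upper-bounds the treewidth. Conversely, {1, 4, 5, 6, 8} is a clique of size 5, and the vertices of any clique must share a bag in every tree decomposition; so some bag has ≥ 5 vertices and tw(G) ≥ 4. Therefore the treewidth is 4.

Treewidth 4.
One such decomposition:
Bags: B1 = {1, 3, 4, 5, 6}  B2 = {1, 4, 5, 6, 10}  B3 = {1, 3, 4, 5, 9}  B4 = {2, 4, 5, 6, 10}  B5 = {1, 3, 4, 5, 7}  B6 = {1, 4, 5, 6, 8}
Tree: B1–B2, B1–B3, B2–B4, B3–B5, B2–B6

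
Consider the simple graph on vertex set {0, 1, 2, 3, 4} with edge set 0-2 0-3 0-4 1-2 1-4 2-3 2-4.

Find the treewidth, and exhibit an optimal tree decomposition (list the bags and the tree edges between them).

Treewidth 2.
One such decomposition:
Bags: B1 = {1, 2, 4}  B2 = {0, 2, 4}  B3 = {0, 2, 3}
Tree: B1–B2, B2–B3

Each bag holds 3 vertices, so the decomposition has width 2, which upper-bounds the treewidth. On the other hand G contains the 3-clique {0, 2, 3}. A clique must lie in a single bag of any decomposition, so no decomposition can have width below 2. Hence tw(G) = 2 exactly.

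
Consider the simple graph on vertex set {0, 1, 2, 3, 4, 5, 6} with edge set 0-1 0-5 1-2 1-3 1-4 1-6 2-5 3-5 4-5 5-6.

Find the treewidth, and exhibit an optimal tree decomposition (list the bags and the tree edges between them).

Each bag holds 3 vertices, so the decomposition has width 2, which upper-bounds the treewidth. Since 1–0–5–6–1 is a cycle in G, G is not acyclic. Forests are exactly the graphs of treewidth ≤ 1, so tw(G) ≥ 2. The upper and lower bounds meet at 2, so that is the treewidth.

Treewidth 2.
Bags: B1 = {0, 1, 5}  B2 = {1, 5, 6}  B3 = {1, 4, 5}  B4 = {1, 2, 5}  B5 = {1, 3, 5}
Tree: B1–B2, B2–B3, B3–B4, B4–B5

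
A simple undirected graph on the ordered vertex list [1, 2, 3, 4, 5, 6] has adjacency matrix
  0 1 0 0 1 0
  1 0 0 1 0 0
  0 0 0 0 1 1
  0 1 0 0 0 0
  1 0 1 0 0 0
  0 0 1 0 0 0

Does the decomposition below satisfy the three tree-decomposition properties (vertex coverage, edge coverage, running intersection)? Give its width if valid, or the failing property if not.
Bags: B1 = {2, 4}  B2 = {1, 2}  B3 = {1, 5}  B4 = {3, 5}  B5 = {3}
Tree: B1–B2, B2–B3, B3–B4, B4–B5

No — vertex 6 appears in no bag.

A tree decomposition must satisfy three properties: every vertex lies in some bag; for every edge, both endpoints lie together in some bag; and for every vertex, the bags containing it form a connected subtree. Here vertex 6 appears in no bag, so the decomposition is invalid.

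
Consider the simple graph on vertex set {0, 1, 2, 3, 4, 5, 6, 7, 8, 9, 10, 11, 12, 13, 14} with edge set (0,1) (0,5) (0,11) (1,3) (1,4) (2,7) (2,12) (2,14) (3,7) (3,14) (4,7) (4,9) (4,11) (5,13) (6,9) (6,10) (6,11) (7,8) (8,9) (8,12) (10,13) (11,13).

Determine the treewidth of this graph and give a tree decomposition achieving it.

The largest bag has 4 vertices, giving width 3; this decomposition certifies tw(G) ≤ 3. For the lower bound: the 4 vertex sets {2,12,14}, {8}, {7}, {1,3,4,9} are disjoint, each induces a connected subgraph, and every pair is joined by at least one edge of G. Contracting each set to a single vertex therefore yields K_{4} as a minor, and since treewidth is minor-monotone, tw(G) ≥ tw(K_{4}) = 3. Hence tw(G) = 3 exactly.

Treewidth 3.
One such decomposition:
Bags: B1 = {2, 8, 12, 14}  B2 = {2, 7, 8, 14}  B3 = {3, 7, 8, 14}  B4 = {3, 7, 8, 9}  B5 = {3, 4, 7, 9}  B6 = {1, 3, 4, 9}  B7 = {1, 4, 6, 9}  B8 = {1, 4, 6, 11}  B9 = {0, 1, 6, 11}  B10 = {0, 6, 10, 11}  B11 = {0, 10, 11, 13}  B12 = {0, 5, 10, 13}
Tree: B1–B2, B2–B3, B3–B4, B4–B5, B5–B6, B6–B7, B7–B8, B8–B9, B9–B10, B10–B11, B11–B12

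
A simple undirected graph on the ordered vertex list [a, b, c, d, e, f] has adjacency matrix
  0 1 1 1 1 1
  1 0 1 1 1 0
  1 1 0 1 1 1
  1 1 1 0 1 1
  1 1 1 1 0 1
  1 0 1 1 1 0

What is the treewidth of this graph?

4

A width-4 tree decomposition is:
Bags: B1 = {a, c, d, e, f}  B2 = {a, b, c, d, e}
Tree: B1–B2
Each bag holds 5 vertices, so the decomposition has width 4, which upper-bounds the treewidth. For the lower bound, the 5 vertices {a, c, d, e, f} are pairwise adjacent, and any tree decomposition puts a clique entirely inside one bag — forcing width ≥ 4. The upper and lower bounds meet at 4, so that is the treewidth.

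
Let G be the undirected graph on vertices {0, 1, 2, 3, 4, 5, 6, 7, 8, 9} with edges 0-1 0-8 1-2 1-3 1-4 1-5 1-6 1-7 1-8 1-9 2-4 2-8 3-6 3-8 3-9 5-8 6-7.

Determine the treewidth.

A width-2 tree decomposition is:
Bags: B1 = {1, 3, 8}  B2 = {1, 3, 6}  B3 = {1, 3, 9}  B4 = {1, 2, 8}  B5 = {1, 6, 7}  B6 = {0, 1, 8}  B7 = {1, 2, 4}  B8 = {1, 5, 8}
Tree: B1–B2, B1–B3, B1–B4, B2–B5, B1–B6, B4–B7, B1–B8
Each bag holds 3 vertices, so the decomposition has width 2, which upper-bounds the treewidth. On the other hand G contains the 3-clique {1, 2, 4}. A clique must lie in a single bag of any decomposition, so no decomposition can have width below 2. Therefore the treewidth is 2.

2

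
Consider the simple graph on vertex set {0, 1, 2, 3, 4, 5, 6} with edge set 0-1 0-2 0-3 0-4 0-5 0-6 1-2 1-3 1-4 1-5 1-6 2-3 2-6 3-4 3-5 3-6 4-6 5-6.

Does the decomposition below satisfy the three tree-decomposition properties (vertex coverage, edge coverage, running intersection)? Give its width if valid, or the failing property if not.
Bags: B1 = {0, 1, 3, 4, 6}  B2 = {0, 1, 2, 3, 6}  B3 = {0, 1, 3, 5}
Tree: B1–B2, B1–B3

A tree decomposition must satisfy three properties: every vertex lies in some bag; for every edge, both endpoints lie together in some bag; and for every vertex, the bags containing it form a connected subtree. Here edge (6,5) lies in no bag, so the decomposition is invalid.

No — edge (6,5) lies in no bag.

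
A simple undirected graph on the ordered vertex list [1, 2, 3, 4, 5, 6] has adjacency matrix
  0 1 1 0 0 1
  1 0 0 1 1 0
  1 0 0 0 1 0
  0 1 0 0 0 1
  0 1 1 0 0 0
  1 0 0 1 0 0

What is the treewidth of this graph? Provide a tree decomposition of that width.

Treewidth 2.
Bags: B1 = {2, 4, 6}  B2 = {1, 2, 6}  B3 = {1, 2, 5}  B4 = {1, 3, 5}
Tree: B1–B2, B2–B3, B3–B4

Each bag holds 3 vertices, so the decomposition has width 2, which upper-bounds the treewidth. The edges 4–6–1–2–4 form a cycle, so G is not a tree and its treewidth is at least 2. The upper and lower bounds meet at 2, so that is the treewidth.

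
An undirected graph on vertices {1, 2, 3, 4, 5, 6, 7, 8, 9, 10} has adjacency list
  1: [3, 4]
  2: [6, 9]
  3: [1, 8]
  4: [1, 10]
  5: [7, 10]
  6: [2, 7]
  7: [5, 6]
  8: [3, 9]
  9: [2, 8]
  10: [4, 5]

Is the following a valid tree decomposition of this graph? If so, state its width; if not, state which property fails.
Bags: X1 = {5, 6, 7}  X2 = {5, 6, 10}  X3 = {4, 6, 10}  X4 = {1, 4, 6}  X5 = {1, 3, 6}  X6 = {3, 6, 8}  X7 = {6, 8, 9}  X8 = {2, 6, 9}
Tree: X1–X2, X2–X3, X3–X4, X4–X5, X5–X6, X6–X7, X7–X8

Yes; width 2.

Every vertex of G appears in some bag (union = {1, 2, 3, 4, 5, 6, 7, 8, 9, 10}); every edge is covered by a bag; and for each vertex v the set of bags containing v is connected in the bag tree. The decomposition is therefore valid. The largest bag has 3 vertices, so the width is 2.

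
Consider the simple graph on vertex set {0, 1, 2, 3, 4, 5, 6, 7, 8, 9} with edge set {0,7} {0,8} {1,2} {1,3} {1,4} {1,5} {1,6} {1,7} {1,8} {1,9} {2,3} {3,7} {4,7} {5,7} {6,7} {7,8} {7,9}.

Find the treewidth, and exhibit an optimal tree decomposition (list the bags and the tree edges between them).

The largest bag has 3 vertices, giving width 2; this decomposition certifies tw(G) ≤ 2. For the lower bound, the 3 vertices {0, 7, 8} are pairwise adjacent, and any tree decomposition puts a clique entirely inside one bag — forcing width ≥ 2. Hence tw(G) = 2 exactly.

Treewidth 2.
One such decomposition:
Bags: B1 = {1, 5, 7}  B2 = {1, 7, 8}  B3 = {1, 6, 7}  B4 = {0, 7, 8}  B5 = {1, 3, 7}  B6 = {1, 4, 7}  B7 = {1, 2, 3}  B8 = {1, 7, 9}
Tree: B1–B2, B1–B3, B2–B4, B3–B5, B5–B6, B5–B7, B5–B8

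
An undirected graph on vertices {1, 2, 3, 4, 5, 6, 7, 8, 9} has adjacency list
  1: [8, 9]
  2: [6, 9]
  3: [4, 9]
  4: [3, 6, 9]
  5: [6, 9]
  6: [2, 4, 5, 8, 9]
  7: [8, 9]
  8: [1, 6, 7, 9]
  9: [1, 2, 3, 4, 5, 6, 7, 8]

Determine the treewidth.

A width-2 tree decomposition is:
Bags: B1 = {6, 8, 9}  B2 = {1, 8, 9}  B3 = {5, 6, 9}  B4 = {4, 6, 9}  B5 = {2, 6, 9}  B6 = {7, 8, 9}  B7 = {3, 4, 9}
Tree: B1–B2, B1–B3, B3–B4, B3–B5, B2–B6, B4–B7
Every bag has size at most 3, so the width is 3 − 1 = 2 and tw(G) ≤ 2. For the lower bound, the 3 vertices {1, 8, 9} are pairwise adjacent, and any tree decomposition puts a clique entirely inside one bag — forcing width ≥ 2. The upper and lower bounds meet at 2, so that is the treewidth.

2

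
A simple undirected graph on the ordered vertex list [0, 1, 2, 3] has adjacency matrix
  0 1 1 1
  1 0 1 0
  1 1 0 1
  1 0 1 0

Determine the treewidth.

2

A width-2 tree decomposition is:
Bags: B1 = {0, 2, 3}  B2 = {0, 1, 2}
Tree: B1–B2
The largest bag has 3 vertices, giving width 2; this decomposition certifies tw(G) ≤ 2. Conversely, {0, 1, 2} is a clique of size 3, and the vertices of any clique must share a bag in every tree decomposition; so some bag has ≥ 3 vertices and tw(G) ≥ 2. Therefore the treewidth is 2.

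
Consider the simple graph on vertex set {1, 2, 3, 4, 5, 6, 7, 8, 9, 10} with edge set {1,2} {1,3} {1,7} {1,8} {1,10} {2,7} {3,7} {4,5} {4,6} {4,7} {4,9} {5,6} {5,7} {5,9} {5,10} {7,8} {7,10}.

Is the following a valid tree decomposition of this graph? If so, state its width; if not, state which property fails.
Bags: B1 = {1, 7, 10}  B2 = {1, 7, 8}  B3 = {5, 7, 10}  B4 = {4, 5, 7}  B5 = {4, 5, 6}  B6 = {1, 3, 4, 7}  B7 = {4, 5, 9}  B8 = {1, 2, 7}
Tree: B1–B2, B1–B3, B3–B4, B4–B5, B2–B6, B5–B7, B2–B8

A tree decomposition must satisfy three properties: every vertex lies in some bag; for every edge, both endpoints lie together in some bag; and for every vertex, the bags containing it form a connected subtree. Here bags containing vertex 4 are not connected in the tree, so the decomposition is invalid.

No — bags containing vertex 4 are not connected in the tree.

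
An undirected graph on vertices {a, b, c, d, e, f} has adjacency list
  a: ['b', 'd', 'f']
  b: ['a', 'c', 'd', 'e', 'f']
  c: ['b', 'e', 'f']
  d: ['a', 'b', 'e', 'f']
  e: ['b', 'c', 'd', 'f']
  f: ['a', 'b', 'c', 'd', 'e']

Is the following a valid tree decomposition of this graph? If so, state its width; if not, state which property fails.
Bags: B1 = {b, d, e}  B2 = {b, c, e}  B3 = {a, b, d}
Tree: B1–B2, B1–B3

No — vertex f appears in no bag.

A tree decomposition must satisfy three properties: every vertex lies in some bag; for every edge, both endpoints lie together in some bag; and for every vertex, the bags containing it form a connected subtree. Here vertex f appears in no bag, so the decomposition is invalid.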